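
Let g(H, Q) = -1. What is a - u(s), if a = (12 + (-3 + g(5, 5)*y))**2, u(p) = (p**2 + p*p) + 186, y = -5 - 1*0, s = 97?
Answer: -18808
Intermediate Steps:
y = -5 (y = -5 + 0 = -5)
u(p) = 186 + 2*p**2 (u(p) = (p**2 + p**2) + 186 = 2*p**2 + 186 = 186 + 2*p**2)
a = 196 (a = (12 + (-3 - 1*(-5)))**2 = (12 + (-3 + 5))**2 = (12 + 2)**2 = 14**2 = 196)
a - u(s) = 196 - (186 + 2*97**2) = 196 - (186 + 2*9409) = 196 - (186 + 18818) = 196 - 1*19004 = 196 - 19004 = -18808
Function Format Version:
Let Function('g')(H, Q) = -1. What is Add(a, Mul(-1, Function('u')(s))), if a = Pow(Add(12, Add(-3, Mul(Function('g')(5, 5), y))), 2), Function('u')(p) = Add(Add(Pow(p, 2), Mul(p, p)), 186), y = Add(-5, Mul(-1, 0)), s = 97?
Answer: -18808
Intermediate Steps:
y = -5 (y = Add(-5, 0) = -5)
Function('u')(p) = Add(186, Mul(2, Pow(p, 2))) (Function('u')(p) = Add(Add(Pow(p, 2), Pow(p, 2)), 186) = Add(Mul(2, Pow(p, 2)), 186) = Add(186, Mul(2, Pow(p, 2))))
a = 196 (a = Pow(Add(12, Add(-3, Mul(-1, -5))), 2) = Pow(Add(12, Add(-3, 5)), 2) = Pow(Add(12, 2), 2) = Pow(14, 2) = 196)
Add(a, Mul(-1, Function('u')(s))) = Add(196, Mul(-1, Add(186, Mul(2, Pow(97, 2))))) = Add(196, Mul(-1, Add(186, Mul(2, 9409)))) = Add(196, Mul(-1, Add(186, 18818))) = Add(196, Mul(-1, 19004)) = Add(196, -19004) = -18808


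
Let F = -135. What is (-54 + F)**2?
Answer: 35721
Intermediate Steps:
(-54 + F)**2 = (-54 - 135)**2 = (-189)**2 = 35721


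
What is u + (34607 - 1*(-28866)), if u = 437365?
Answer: 500838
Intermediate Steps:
u + (34607 - 1*(-28866)) = 437365 + (34607 - 1*(-28866)) = 437365 + (34607 + 28866) = 437365 + 63473 = 500838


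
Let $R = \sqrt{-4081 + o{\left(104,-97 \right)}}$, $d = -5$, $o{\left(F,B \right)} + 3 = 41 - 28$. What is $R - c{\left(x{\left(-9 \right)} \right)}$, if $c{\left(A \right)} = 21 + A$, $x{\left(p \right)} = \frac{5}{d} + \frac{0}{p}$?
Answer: $-20 + i \sqrt{4071} \approx -20.0 + 63.804 i$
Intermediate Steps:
$o{\left(F,B \right)} = 10$ ($o{\left(F,B \right)} = -3 + \left(41 - 28\right) = -3 + 13 = 10$)
$x{\left(p \right)} = -1$ ($x{\left(p \right)} = \frac{5}{-5} + \frac{0}{p} = 5 \left(- \frac{1}{5}\right) + 0 = -1 + 0 = -1$)
$R = i \sqrt{4071}$ ($R = \sqrt{-4081 + 10} = \sqrt{-4071} = i \sqrt{4071} \approx 63.804 i$)
$R - c{\left(x{\left(-9 \right)} \right)} = i \sqrt{4071} - \left(21 - 1\right) = i \sqrt{4071} - 20 = -20 + i \sqrt{4071}$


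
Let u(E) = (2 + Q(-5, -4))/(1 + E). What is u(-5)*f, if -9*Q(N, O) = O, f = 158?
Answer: -869/9 ≈ -96.556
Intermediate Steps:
Q(N, O) = -O/9
u(E) = 22/(9*(1 + E)) (u(E) = (2 - ⅑*(-4))/(1 + E) = (2 + 4/9)/(1 + E) = 22/(9*(1 + E)))
u(-5)*f = (22/(9*(1 - 5)))*158 = ((22/9)/(-4))*158 = ((22/9)*(-¼))*158 = -11/18*158 = -869/9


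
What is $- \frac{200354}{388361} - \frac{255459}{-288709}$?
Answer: $\frac{41366309713}{112123315949} \approx 0.36894$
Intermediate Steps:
$- \frac{200354}{388361} - \frac{255459}{-288709} = \left(-200354\right) \frac{1}{388361} - - \frac{255459}{288709} = - \frac{200354}{388361} + \frac{255459}{288709} = \frac{41366309713}{112123315949}$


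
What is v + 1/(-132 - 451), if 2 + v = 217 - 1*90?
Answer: 72874/583 ≈ 125.00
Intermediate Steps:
v = 125 (v = -2 + (217 - 1*90) = -2 + (217 - 90) = -2 + 127 = 125)
v + 1/(-132 - 451) = 125 + 1/(-132 - 451) = 125 + 1/(-583) = 125 - 1/583 = 72874/583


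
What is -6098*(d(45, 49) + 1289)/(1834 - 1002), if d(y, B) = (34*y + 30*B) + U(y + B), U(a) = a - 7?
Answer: -1667803/52 ≈ -32073.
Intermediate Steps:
U(a) = -7 + a
d(y, B) = -7 + 31*B + 35*y (d(y, B) = (34*y + 30*B) + (-7 + (y + B)) = (30*B + 34*y) + (-7 + (B + y)) = (30*B + 34*y) + (-7 + B + y) = -7 + 31*B + 35*y)
-6098*(d(45, 49) + 1289)/(1834 - 1002) = -6098*((-7 + 31*49 + 35*45) + 1289)/(1834 - 1002) = -6098/(832/((-7 + 1519 + 1575) + 1289)) = -6098/(832/(3087 + 1289)) = -6098/(832/4376) = -6098/(832*(1/4376)) = -6098/104/547 = -6098*547/104 = -1667803/52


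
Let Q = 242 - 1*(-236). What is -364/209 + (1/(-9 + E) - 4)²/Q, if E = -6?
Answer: -38370511/22477950 ≈ -1.7070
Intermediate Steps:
Q = 478 (Q = 242 + 236 = 478)
-364/209 + (1/(-9 + E) - 4)²/Q = -364/209 + (1/(-9 - 6) - 4)²/478 = -364*1/209 + (1/(-15) - 4)²*(1/478) = -364/209 + (-1/15 - 4)²*(1/478) = -364/209 + (-61/15)²*(1/478) = -364/209 + (3721/225)*(1/478) = -364/209 + 3721/107550 = -38370511/22477950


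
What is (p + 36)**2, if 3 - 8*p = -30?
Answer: 103041/64 ≈ 1610.0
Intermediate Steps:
p = 33/8 (p = 3/8 - 1/8*(-30) = 3/8 + 15/4 = 33/8 ≈ 4.1250)
(p + 36)**2 = (33/8 + 36)**2 = (321/8)**2 = 103041/64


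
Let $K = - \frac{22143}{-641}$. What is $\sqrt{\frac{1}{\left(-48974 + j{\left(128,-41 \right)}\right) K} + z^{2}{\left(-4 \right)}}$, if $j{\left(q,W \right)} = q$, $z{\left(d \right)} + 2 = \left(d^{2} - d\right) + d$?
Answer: $\frac{\sqrt{210551878585094494}}{32775666} \approx 14.0$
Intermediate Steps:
$z{\left(d \right)} = -2 + d^{2}$ ($z{\left(d \right)} = -2 + \left(\left(d^{2} - d\right) + d\right) = -2 + d^{2}$)
$K = \frac{22143}{641}$ ($K = \left(-22143\right) \left(- \frac{1}{641}\right) = \frac{22143}{641} \approx 34.544$)
$\sqrt{\frac{1}{\left(-48974 + j{\left(128,-41 \right)}\right) K} + z^{2}{\left(-4 \right)}} = \sqrt{\frac{1}{\left(-48974 + 128\right) \frac{22143}{641}} + \left(-2 + \left(-4\right)^{2}\right)^{2}} = \sqrt{\frac{1}{-48846} \cdot \frac{641}{22143} + \left(-2 + 16\right)^{2}} = \sqrt{\left(- \frac{1}{48846}\right) \frac{641}{22143} + 14^{2}} = \sqrt{- \frac{641}{1081596978} + 196} = \sqrt{\frac{211993007047}{1081596978}} = \frac{\sqrt{210551878585094494}}{32775666}$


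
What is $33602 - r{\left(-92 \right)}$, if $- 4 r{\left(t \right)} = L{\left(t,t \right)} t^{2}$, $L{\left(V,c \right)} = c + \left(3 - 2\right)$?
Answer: $-158954$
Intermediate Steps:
$L{\left(V,c \right)} = 1 + c$ ($L{\left(V,c \right)} = c + 1 = 1 + c$)
$r{\left(t \right)} = - \frac{t^{2} \left(1 + t\right)}{4}$ ($r{\left(t \right)} = - \frac{\left(1 + t\right) t^{2}}{4} = - \frac{t^{2} \left(1 + t\right)}{4}$)
$33602 - r{\left(-92 \right)} = 33602 - \frac{\left(-92\right)^{2} \left(-1 - -92\right)}{4} = 33602 - \frac{1}{4} \cdot 8464 \left(-1 + 92\right) = 33602 - \frac{1}{4} \cdot 8464 \cdot 91 = 33602 - 192556 = -158954$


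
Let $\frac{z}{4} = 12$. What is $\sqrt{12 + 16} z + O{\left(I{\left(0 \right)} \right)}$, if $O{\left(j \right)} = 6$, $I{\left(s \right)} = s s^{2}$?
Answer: $6 + 96 \sqrt{7} \approx 259.99$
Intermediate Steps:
$I{\left(s \right)} = s^{3}$
$z = 48$ ($z = 4 \cdot 12 = 48$)
$\sqrt{12 + 16} z + O{\left(I{\left(0 \right)} \right)} = \sqrt{12 + 16} \cdot 48 + 6 = \sqrt{28} \cdot 48 + 6 = 2 \sqrt{7} \cdot 48 + 6 = 96 \sqrt{7} + 6 = 6 + 96 \sqrt{7}$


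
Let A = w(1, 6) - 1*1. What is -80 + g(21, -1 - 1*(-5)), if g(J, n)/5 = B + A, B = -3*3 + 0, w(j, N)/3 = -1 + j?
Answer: -130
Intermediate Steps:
w(j, N) = -3 + 3*j (w(j, N) = 3*(-1 + j) = -3 + 3*j)
A = -1 (A = (-3 + 3*1) - 1*1 = (-3 + 3) - 1 = 0 - 1 = -1)
B = -9 (B = -9 + 0 = -9)
g(J, n) = -50 (g(J, n) = 5*(-9 - 1) = 5*(-10) = -50)
-80 + g(21, -1 - 1*(-5)) = -80 - 50 = -130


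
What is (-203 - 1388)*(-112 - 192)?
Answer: 483664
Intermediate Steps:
(-203 - 1388)*(-112 - 192) = -1591*(-304) = 483664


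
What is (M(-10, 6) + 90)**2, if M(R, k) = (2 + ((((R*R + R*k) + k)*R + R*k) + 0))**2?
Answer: 72046075396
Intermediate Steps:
M(R, k) = (2 + R*k + R*(k + R**2 + R*k))**2 (M(R, k) = (2 + ((((R**2 + R*k) + k)*R + R*k) + 0))**2 = (2 + (((k + R**2 + R*k)*R + R*k) + 0))**2 = (2 + ((R*(k + R**2 + R*k) + R*k) + 0))**2 = (2 + ((R*k + R*(k + R**2 + R*k)) + 0))**2 = (2 + (R*k + R*(k + R**2 + R*k)))**2 = (2 + R*k + R*(k + R**2 + R*k))**2)
(M(-10, 6) + 90)**2 = ((2 + (-10)**3 + 6*(-10)**2 + 2*(-10)*6)**2 + 90)**2 = ((2 - 1000 + 6*100 - 120)**2 + 90)**2 = ((2 - 1000 + 600 - 120)**2 + 90)**2 = ((-518)**2 + 90)**2 = (268324 + 90)**2 = 268414**2 = 72046075396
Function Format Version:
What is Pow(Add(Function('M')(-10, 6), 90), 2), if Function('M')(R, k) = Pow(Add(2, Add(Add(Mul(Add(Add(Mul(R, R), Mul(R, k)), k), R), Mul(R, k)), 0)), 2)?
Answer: 72046075396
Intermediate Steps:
Function('M')(R, k) = Pow(Add(2, Mul(R, k), Mul(R, Add(k, Pow(R, 2), Mul(R, k)))), 2) (Function('M')(R, k) = Pow(Add(2, Add(Add(Mul(Add(Add(Pow(R, 2), Mul(R, k)), k), R), Mul(R, k)), 0)), 2) = Pow(Add(2, Add(Add(Mul(Add(k, Pow(R, 2), Mul(R, k)), R), Mul(R, k)), 0)), 2) = Pow(Add(2, Add(Add(Mul(R, Add(k, Pow(R, 2), Mul(R, k))), Mul(R, k)), 0)), 2) = Pow(Add(2, Add(Add(Mul(R, k), Mul(R, Add(k, Pow(R, 2), Mul(R, k)))), 0)), 2) = Pow(Add(2, Add(Mul(R, k), Mul(R, Add(k, Pow(R, 2), Mul(R, k))))), 2) = Pow(Add(2, Mul(R, k), Mul(R, Add(k, Pow(R, 2), Mul(R, k)))), 2))
Pow(Add(Function('M')(-10, 6), 90), 2) = Pow(Add(Pow(Add(2, Pow(-10, 3), Mul(6, Pow(-10, 2)), Mul(2, -10, 6)), 2), 90), 2) = Pow(Add(Pow(Add(2, -1000, Mul(6, 100), -120), 2), 90), 2) = Pow(Add(Pow(Add(2, -1000, 600, -120), 2), 90), 2) = Pow(Add(Pow(-518, 2), 90), 2) = Pow(Add(268324, 90), 2) = Pow(268414, 2) = 72046075396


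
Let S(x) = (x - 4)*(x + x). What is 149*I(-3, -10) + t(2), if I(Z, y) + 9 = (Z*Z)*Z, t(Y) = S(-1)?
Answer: -5354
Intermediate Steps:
S(x) = 2*x*(-4 + x) (S(x) = (-4 + x)*(2*x) = 2*x*(-4 + x))
t(Y) = 10 (t(Y) = 2*(-1)*(-4 - 1) = 2*(-1)*(-5) = 10)
I(Z, y) = -9 + Z**3 (I(Z, y) = -9 + (Z*Z)*Z = -9 + Z**2*Z = -9 + Z**3)
149*I(-3, -10) + t(2) = 149*(-9 + (-3)**3) + 10 = 149*(-9 - 27) + 10 = 149*(-36) + 10 = -5364 + 10 = -5354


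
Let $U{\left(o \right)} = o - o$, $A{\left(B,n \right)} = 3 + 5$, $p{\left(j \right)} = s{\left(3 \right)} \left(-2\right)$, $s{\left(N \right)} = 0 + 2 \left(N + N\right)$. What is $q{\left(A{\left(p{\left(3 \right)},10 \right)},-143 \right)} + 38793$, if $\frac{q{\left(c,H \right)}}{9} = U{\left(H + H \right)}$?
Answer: $38793$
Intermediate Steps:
$s{\left(N \right)} = 4 N$ ($s{\left(N \right)} = 0 + 2 \cdot 2 N = 0 + 4 N = 4 N$)
$p{\left(j \right)} = -24$ ($p{\left(j \right)} = 4 \cdot 3 \left(-2\right) = 12 \left(-2\right) = -24$)
$A{\left(B,n \right)} = 8$
$U{\left(o \right)} = 0$
$q{\left(c,H \right)} = 0$ ($q{\left(c,H \right)} = 9 \cdot 0 = 0$)
$q{\left(A{\left(p{\left(3 \right)},10 \right)},-143 \right)} + 38793 = 0 + 38793 = 38793$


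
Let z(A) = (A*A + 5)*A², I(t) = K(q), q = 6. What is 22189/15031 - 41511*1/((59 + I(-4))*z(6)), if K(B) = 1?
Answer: 447035333/443715120 ≈ 1.0075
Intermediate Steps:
I(t) = 1
z(A) = A²*(5 + A²) (z(A) = (A² + 5)*A² = (5 + A²)*A² = A²*(5 + A²))
22189/15031 - 41511*1/((59 + I(-4))*z(6)) = 22189/15031 - 41511*1/(36*(5 + 6²)*(59 + 1)) = 22189*(1/15031) - 41511*1/(2160*(5 + 36)) = 22189/15031 - 41511/((36*41)*60) = 22189/15031 - 41511/(1476*60) = 22189/15031 - 41511/88560 = 22189/15031 - 41511*1/88560 = 22189/15031 - 13837/29520 = 447035333/443715120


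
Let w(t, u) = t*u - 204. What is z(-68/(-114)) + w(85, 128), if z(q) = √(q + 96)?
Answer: 10676 + √313842/57 ≈ 10686.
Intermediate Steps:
w(t, u) = -204 + t*u
z(q) = √(96 + q)
z(-68/(-114)) + w(85, 128) = √(96 - 68/(-114)) + (-204 + 85*128) = √(96 - 68*(-1/114)) + (-204 + 10880) = √(96 + 34/57) + 10676 = √(5506/57) + 10676 = √313842/57 + 10676 = 10676 + √313842/57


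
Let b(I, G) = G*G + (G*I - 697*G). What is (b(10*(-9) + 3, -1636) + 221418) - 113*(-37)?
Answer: 4184719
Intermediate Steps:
b(I, G) = G² - 697*G + G*I (b(I, G) = G² + (-697*G + G*I) = G² - 697*G + G*I)
(b(10*(-9) + 3, -1636) + 221418) - 113*(-37) = (-1636*(-697 - 1636 + (10*(-9) + 3)) + 221418) - 113*(-37) = (-1636*(-697 - 1636 + (-90 + 3)) + 221418) + 4181 = (-1636*(-697 - 1636 - 87) + 221418) + 4181 = (-1636*(-2420) + 221418) + 4181 = (3959120 + 221418) + 4181 = 4180538 + 4181 = 4184719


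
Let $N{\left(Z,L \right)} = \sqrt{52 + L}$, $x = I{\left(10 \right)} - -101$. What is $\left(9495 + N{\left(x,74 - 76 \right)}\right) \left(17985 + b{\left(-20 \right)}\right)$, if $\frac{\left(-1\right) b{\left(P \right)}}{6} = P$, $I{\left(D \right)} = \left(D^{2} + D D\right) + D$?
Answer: $171906975 + 90525 \sqrt{2} \approx 1.7204 \cdot 10^{8}$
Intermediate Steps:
$I{\left(D \right)} = D + 2 D^{2}$ ($I{\left(D \right)} = \left(D^{2} + D^{2}\right) + D = 2 D^{2} + D = D + 2 D^{2}$)
$b{\left(P \right)} = - 6 P$
$x = 311$ ($x = 10 \left(1 + 2 \cdot 10\right) - -101 = 10 \left(1 + 20\right) + 101 = 10 \cdot 21 + 101 = 210 + 101 = 311$)
$\left(9495 + N{\left(x,74 - 76 \right)}\right) \left(17985 + b{\left(-20 \right)}\right) = \left(9495 + \sqrt{52 + \left(74 - 76\right)}\right) \left(17985 - -120\right) = \left(9495 + \sqrt{52 + \left(74 - 76\right)}\right) \left(17985 + 120\right) = \left(9495 + \sqrt{52 - 2}\right) 18105 = \left(9495 + \sqrt{50}\right) 18105 = \left(9495 + 5 \sqrt{2}\right) 18105 = 171906975 + 90525 \sqrt{2}$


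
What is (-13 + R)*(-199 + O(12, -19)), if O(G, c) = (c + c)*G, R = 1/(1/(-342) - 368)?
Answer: 1071896365/125857 ≈ 8516.8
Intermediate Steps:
R = -342/125857 (R = 1/(-1/342 - 368) = 1/(-125857/342) = -342/125857 ≈ -0.0027174)
O(G, c) = 2*G*c (O(G, c) = (2*c)*G = 2*G*c)
(-13 + R)*(-199 + O(12, -19)) = (-13 - 342/125857)*(-199 + 2*12*(-19)) = -1636483*(-199 - 456)/125857 = -1636483/125857*(-655) = 1071896365/125857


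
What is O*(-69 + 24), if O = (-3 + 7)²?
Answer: -720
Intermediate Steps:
O = 16 (O = 4² = 16)
O*(-69 + 24) = 16*(-69 + 24) = 16*(-45) = -720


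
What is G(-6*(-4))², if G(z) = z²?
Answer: 331776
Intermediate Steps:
G(-6*(-4))² = ((-6*(-4))²)² = (24²)² = 576² = 331776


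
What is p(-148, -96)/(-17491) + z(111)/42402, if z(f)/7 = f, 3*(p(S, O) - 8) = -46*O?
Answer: -442923/6681562 ≈ -0.066290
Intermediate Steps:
p(S, O) = 8 - 46*O/3 (p(S, O) = 8 + (-46*O)/3 = 8 - 46*O/3)
z(f) = 7*f
p(-148, -96)/(-17491) + z(111)/42402 = (8 - 46/3*(-96))/(-17491) + (7*111)/42402 = (8 + 1472)*(-1/17491) + 777*(1/42402) = 1480*(-1/17491) + 7/382 = -1480/17491 + 7/382 = -442923/6681562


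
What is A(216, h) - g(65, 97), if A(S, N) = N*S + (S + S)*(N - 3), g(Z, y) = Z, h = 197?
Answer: 126295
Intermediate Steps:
A(S, N) = N*S + 2*S*(-3 + N) (A(S, N) = N*S + (2*S)*(-3 + N) = N*S + 2*S*(-3 + N))
A(216, h) - g(65, 97) = 3*216*(-2 + 197) - 1*65 = 3*216*195 - 65 = 126360 - 65 = 126295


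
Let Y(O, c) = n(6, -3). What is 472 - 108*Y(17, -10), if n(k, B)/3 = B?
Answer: 1444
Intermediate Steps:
n(k, B) = 3*B
Y(O, c) = -9 (Y(O, c) = 3*(-3) = -9)
472 - 108*Y(17, -10) = 472 - 108*(-9) = 472 + 972 = 1444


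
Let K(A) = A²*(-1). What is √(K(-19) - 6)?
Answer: I*√367 ≈ 19.157*I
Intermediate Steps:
K(A) = -A²
√(K(-19) - 6) = √(-1*(-19)² - 6) = √(-1*361 - 6) = √(-361 - 6) = √(-367) = I*√367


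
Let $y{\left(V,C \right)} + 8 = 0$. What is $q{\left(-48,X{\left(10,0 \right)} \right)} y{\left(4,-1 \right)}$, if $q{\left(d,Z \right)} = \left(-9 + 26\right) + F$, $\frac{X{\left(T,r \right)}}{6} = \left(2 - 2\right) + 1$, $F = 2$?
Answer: $-152$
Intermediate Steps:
$y{\left(V,C \right)} = -8$ ($y{\left(V,C \right)} = -8 + 0 = -8$)
$X{\left(T,r \right)} = 6$ ($X{\left(T,r \right)} = 6 \left(\left(2 - 2\right) + 1\right) = 6 \left(0 + 1\right) = 6 \cdot 1 = 6$)
$q{\left(d,Z \right)} = 19$ ($q{\left(d,Z \right)} = \left(-9 + 26\right) + 2 = 17 + 2 = 19$)
$q{\left(-48,X{\left(10,0 \right)} \right)} y{\left(4,-1 \right)} = 19 \left(-8\right) = -152$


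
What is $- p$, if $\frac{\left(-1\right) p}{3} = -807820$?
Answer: $-2423460$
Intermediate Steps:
$p = 2423460$ ($p = \left(-3\right) \left(-807820\right) = 2423460$)
$- p = \left(-1\right) 2423460 = -2423460$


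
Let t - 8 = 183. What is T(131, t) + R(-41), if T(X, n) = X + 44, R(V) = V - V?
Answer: 175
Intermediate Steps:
R(V) = 0
t = 191 (t = 8 + 183 = 191)
T(X, n) = 44 + X
T(131, t) + R(-41) = (44 + 131) + 0 = 175 + 0 = 175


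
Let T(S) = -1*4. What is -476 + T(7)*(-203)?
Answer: 336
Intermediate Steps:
T(S) = -4
-476 + T(7)*(-203) = -476 - 4*(-203) = -476 + 812 = 336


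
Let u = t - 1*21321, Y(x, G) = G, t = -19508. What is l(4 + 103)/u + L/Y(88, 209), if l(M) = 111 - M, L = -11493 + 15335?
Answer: 156864182/8533261 ≈ 18.383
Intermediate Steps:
L = 3842
u = -40829 (u = -19508 - 1*21321 = -19508 - 21321 = -40829)
l(4 + 103)/u + L/Y(88, 209) = (111 - (4 + 103))/(-40829) + 3842/209 = (111 - 1*107)*(-1/40829) + 3842*(1/209) = (111 - 107)*(-1/40829) + 3842/209 = 4*(-1/40829) + 3842/209 = -4/40829 + 3842/209 = 156864182/8533261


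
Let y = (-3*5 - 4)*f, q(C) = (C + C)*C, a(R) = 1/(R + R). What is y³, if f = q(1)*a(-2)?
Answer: 6859/8 ≈ 857.38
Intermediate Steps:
a(R) = 1/(2*R)
q(C) = 2*C² (q(C) = (2*C)*C = 2*C²)
f = -½ (f = (2*1²)*((½)/(-2)) = (2*1)*((½)*(-½)) = 2*(-¼) = -½ ≈ -0.50000)
y = 19/2 (y = (-3*5 - 4)*(-½) = (-15 - 4)*(-½) = -19*(-½) = 19/2 ≈ 9.5000)
y³ = (19/2)³ = 6859/8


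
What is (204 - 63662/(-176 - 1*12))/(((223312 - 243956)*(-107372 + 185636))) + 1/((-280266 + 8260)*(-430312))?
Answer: -373130449842725/1111029788220477547968 ≈ -3.3584e-7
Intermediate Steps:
(204 - 63662/(-176 - 1*12))/(((223312 - 243956)*(-107372 + 185636))) + 1/((-280266 + 8260)*(-430312)) = (204 - 63662/(-176 - 12))/((-20644*78264)) - 1/430312/(-272006) = (204 - 63662/(-188))/(-1615682016) - 1/272006*(-1/430312) = (204 - 63662*(-1)/188)*(-1/1615682016) + 1/117047445872 = (204 - 229*(-139/94))*(-1/1615682016) + 1/117047445872 = (204 + 31831/94)*(-1/1615682016) + 1/117047445872 = (51007/94)*(-1/1615682016) + 1/117047445872 = -51007/151874109504 + 1/117047445872 = -373130449842725/1111029788220477547968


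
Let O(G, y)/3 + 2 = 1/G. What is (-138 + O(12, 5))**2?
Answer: 330625/16 ≈ 20664.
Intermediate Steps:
O(G, y) = -6 + 3/G
(-138 + O(12, 5))**2 = (-138 + (-6 + 3/12))**2 = (-138 + (-6 + 3*(1/12)))**2 = (-138 + (-6 + 1/4))**2 = (-138 - 23/4)**2 = (-575/4)**2 = 330625/16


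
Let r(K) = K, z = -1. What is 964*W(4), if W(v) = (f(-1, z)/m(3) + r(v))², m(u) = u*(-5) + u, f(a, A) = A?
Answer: 578641/36 ≈ 16073.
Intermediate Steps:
m(u) = -4*u (m(u) = -5*u + u = -4*u)
W(v) = (1/12 + v)² (W(v) = (-1/((-4*3)) + v)² = (-1/(-12) + v)² = (-1*(-1/12) + v)² = (1/12 + v)²)
964*W(4) = 964*((1 + 12*4)²/144) = 964*((1 + 48)²/144) = 964*((1/144)*49²) = 964*((1/144)*2401) = 964*(2401/144) = 578641/36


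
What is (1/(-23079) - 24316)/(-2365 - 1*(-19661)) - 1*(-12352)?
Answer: 4930040802203/399174384 ≈ 12351.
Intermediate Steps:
(1/(-23079) - 24316)/(-2365 - 1*(-19661)) - 1*(-12352) = (-1/23079 - 24316)/(-2365 + 19661) + 12352 = -561188965/23079/17296 + 12352 = -561188965/23079*1/17296 + 12352 = -561188965/399174384 + 12352 = 4930040802203/399174384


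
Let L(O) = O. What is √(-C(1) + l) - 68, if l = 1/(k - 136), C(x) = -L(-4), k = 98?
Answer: -68 + 3*I*√646/38 ≈ -68.0 + 2.0066*I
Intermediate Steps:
C(x) = 4 (C(x) = -1*(-4) = 4)
l = -1/38 (l = 1/(98 - 136) = 1/(-38) = -1/38 ≈ -0.026316)
√(-C(1) + l) - 68 = √(-1*4 - 1/38) - 68 = √(-4 - 1/38) - 68 = √(-153/38) - 68 = 3*I*√646/38 - 68 = -68 + 3*I*√646/38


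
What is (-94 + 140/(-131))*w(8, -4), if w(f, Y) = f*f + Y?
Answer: -747240/131 ≈ -5704.1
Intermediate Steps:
w(f, Y) = Y + f² (w(f, Y) = f² + Y = Y + f²)
(-94 + 140/(-131))*w(8, -4) = (-94 + 140/(-131))*(-4 + 8²) = (-94 + 140*(-1/131))*(-4 + 64) = (-94 - 140/131)*60 = -12454/131*60 = -747240/131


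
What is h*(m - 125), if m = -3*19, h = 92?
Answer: -16744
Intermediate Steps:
m = -57
h*(m - 125) = 92*(-57 - 125) = 92*(-182) = -16744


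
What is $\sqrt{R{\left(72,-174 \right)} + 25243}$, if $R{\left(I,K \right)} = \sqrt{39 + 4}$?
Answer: $\sqrt{25243 + \sqrt{43}} \approx 158.9$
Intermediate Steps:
$R{\left(I,K \right)} = \sqrt{43}$
$\sqrt{R{\left(72,-174 \right)} + 25243} = \sqrt{\sqrt{43} + 25243} = \sqrt{25243 + \sqrt{43}}$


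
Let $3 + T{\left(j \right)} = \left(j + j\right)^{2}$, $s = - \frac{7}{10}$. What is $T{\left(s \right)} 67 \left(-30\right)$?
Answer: $\frac{10452}{5} \approx 2090.4$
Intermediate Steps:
$s = - \frac{7}{10}$ ($s = \left(-7\right) \frac{1}{10} = - \frac{7}{10} \approx -0.7$)
$T{\left(j \right)} = -3 + 4 j^{2}$ ($T{\left(j \right)} = -3 + \left(j + j\right)^{2} = -3 + \left(2 j\right)^{2} = -3 + 4 j^{2}$)
$T{\left(s \right)} 67 \left(-30\right) = \left(-3 + 4 \left(- \frac{7}{10}\right)^{2}\right) 67 \left(-30\right) = \left(-3 + 4 \cdot \frac{49}{100}\right) 67 \left(-30\right) = \left(-3 + \frac{49}{25}\right) 67 \left(-30\right) = \left(- \frac{26}{25}\right) 67 \left(-30\right) = \left(- \frac{1742}{25}\right) \left(-30\right) = \frac{10452}{5}$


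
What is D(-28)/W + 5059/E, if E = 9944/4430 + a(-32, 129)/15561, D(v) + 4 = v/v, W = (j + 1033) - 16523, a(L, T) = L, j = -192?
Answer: 1367248335606303/606096848492 ≈ 2255.8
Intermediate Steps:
W = -15682 (W = (-192 + 1033) - 16523 = 841 - 16523 = -15682)
D(v) = -3 (D(v) = -4 + v/v = -4 + 1 = -3)
E = 77298412/34467615 (E = 9944/4430 - 32/15561 = 9944*(1/4430) - 32*1/15561 = 4972/2215 - 32/15561 = 77298412/34467615 ≈ 2.2426)
D(-28)/W + 5059/E = -3/(-15682) + 5059/(77298412/34467615) = -3*(-1/15682) + 5059*(34467615/77298412) = 3/15682 + 174371664285/77298412 = 1367248335606303/606096848492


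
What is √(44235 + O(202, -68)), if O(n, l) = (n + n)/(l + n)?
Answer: 43*√107401/67 ≈ 210.33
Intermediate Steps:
O(n, l) = 2*n/(l + n) (O(n, l) = (2*n)/(l + n) = 2*n/(l + n))
√(44235 + O(202, -68)) = √(44235 + 2*202/(-68 + 202)) = √(44235 + 2*202/134) = √(44235 + 2*202*(1/134)) = √(44235 + 202/67) = √(2963947/67) = 43*√107401/67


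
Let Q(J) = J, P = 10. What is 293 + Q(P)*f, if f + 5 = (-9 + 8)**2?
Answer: 253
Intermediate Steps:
f = -4 (f = -5 + (-9 + 8)**2 = -5 + (-1)**2 = -5 + 1 = -4)
293 + Q(P)*f = 293 + 10*(-4) = 293 - 40 = 253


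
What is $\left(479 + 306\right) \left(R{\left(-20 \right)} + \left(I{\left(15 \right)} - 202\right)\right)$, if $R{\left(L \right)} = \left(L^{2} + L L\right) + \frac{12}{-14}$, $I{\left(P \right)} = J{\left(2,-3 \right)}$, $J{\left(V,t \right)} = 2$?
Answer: $\frac{3292290}{7} \approx 4.7033 \cdot 10^{5}$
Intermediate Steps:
$I{\left(P \right)} = 2$
$R{\left(L \right)} = - \frac{6}{7} + 2 L^{2}$ ($R{\left(L \right)} = \left(L^{2} + L^{2}\right) + 12 \left(- \frac{1}{14}\right) = 2 L^{2} - \frac{6}{7} = - \frac{6}{7} + 2 L^{2}$)
$\left(479 + 306\right) \left(R{\left(-20 \right)} + \left(I{\left(15 \right)} - 202\right)\right) = \left(479 + 306\right) \left(\left(- \frac{6}{7} + 2 \left(-20\right)^{2}\right) + \left(2 - 202\right)\right) = 785 \left(\left(- \frac{6}{7} + 2 \cdot 400\right) - 200\right) = 785 \left(\left(- \frac{6}{7} + 800\right) - 200\right) = 785 \left(\frac{5594}{7} - 200\right) = 785 \cdot \frac{4194}{7} = \frac{3292290}{7}$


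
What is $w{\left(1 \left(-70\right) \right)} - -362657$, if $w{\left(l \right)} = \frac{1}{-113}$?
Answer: $\frac{40980240}{113} \approx 3.6266 \cdot 10^{5}$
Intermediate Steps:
$w{\left(l \right)} = - \frac{1}{113}$
$w{\left(1 \left(-70\right) \right)} - -362657 = - \frac{1}{113} - -362657 = - \frac{1}{113} + 362657 = \frac{40980240}{113}$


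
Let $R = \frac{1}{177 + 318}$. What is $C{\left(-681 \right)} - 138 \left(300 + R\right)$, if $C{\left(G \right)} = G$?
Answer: $- \frac{6943411}{165} \approx -42081.0$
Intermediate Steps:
$R = \frac{1}{495} \approx 0.0020202$
$C{\left(-681 \right)} - 138 \left(300 + R\right) = -681 - 138 \left(300 + \frac{1}{495}\right) = -681 - \frac{6831046}{165} = - \frac{6943411}{165}$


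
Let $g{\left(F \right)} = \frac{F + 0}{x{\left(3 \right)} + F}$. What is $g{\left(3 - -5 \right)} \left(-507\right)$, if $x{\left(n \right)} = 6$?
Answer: $- \frac{2028}{7} \approx -289.71$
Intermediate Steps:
$g{\left(F \right)} = \frac{F}{6 + F}$ ($g{\left(F \right)} = \frac{F + 0}{6 + F} = \frac{F}{6 + F}$)
$g{\left(3 - -5 \right)} \left(-507\right) = \frac{3 - -5}{6 + \left(3 - -5\right)} \left(-507\right) = \frac{3 + 5}{6 + \left(3 + 5\right)} \left(-507\right) = \frac{8}{6 + 8} \left(-507\right) = \frac{8}{14} \left(-507\right) = 8 \cdot \frac{1}{14} \left(-507\right) = \frac{4}{7} \left(-507\right) = - \frac{2028}{7}$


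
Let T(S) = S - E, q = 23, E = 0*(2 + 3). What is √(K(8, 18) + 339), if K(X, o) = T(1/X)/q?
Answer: 7*√58558/92 ≈ 18.412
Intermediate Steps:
E = 0 (E = 0*5 = 0)
T(S) = S (T(S) = S - 1*0 = S + 0 = S)
K(X, o) = 1/(23*X) (K(X, o) = 1/(X*23) = (1/23)/X = 1/(23*X))
√(K(8, 18) + 339) = √((1/23)/8 + 339) = √((1/23)*(⅛) + 339) = √(1/184 + 339) = √(62377/184) = 7*√58558/92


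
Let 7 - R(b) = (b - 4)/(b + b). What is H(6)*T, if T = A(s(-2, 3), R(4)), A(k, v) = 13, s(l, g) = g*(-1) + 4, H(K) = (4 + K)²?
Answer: 1300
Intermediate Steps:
s(l, g) = 4 - g (s(l, g) = -g + 4 = 4 - g)
R(b) = 7 - (-4 + b)/(2*b) (R(b) = 7 - (b - 4)/(b + b) = 7 - (-4 + b)/(2*b))
T = 13
H(6)*T = (4 + 6)²*13 = 10²*13 = 100*13 = 1300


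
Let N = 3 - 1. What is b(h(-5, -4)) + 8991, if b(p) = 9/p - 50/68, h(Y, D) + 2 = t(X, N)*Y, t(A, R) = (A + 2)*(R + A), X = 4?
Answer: 13907863/1547 ≈ 8990.2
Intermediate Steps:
N = 2
t(A, R) = (2 + A)*(A + R)
h(Y, D) = -2 + 36*Y (h(Y, D) = -2 + (4**2 + 2*4 + 2*2 + 4*2)*Y = -2 + (16 + 8 + 4 + 8)*Y = -2 + 36*Y)
b(p) = -25/34 + 9/p (b(p) = 9/p - 50*1/68 = 9/p - 25/34 = -25/34 + 9/p)
b(h(-5, -4)) + 8991 = (-25/34 + 9/(-2 + 36*(-5))) + 8991 = (-25/34 + 9/(-2 - 180)) + 8991 = (-25/34 + 9/(-182)) + 8991 = (-25/34 + 9*(-1/182)) + 8991 = (-25/34 - 9/182) + 8991 = -1214/1547 + 8991 = 13907863/1547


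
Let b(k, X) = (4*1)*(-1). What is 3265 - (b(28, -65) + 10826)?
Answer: -7557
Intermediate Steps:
b(k, X) = -4 (b(k, X) = 4*(-1) = -4)
3265 - (b(28, -65) + 10826) = 3265 - (-4 + 10826) = 3265 - 1*10822 = 3265 - 10822 = -7557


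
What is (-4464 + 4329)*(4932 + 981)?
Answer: -798255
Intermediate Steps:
(-4464 + 4329)*(4932 + 981) = -135*5913 = -798255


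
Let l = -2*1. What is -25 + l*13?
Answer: -51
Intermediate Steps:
l = -2
-25 + l*13 = -25 - 2*13 = -25 - 26 = -51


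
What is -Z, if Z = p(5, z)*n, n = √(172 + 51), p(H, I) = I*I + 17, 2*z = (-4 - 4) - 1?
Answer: -149*√223/4 ≈ -556.26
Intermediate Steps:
z = -9/2 (z = ((-4 - 4) - 1)/2 = (-8 - 1)/2 = (½)*(-9) = -9/2 ≈ -4.5000)
p(H, I) = 17 + I² (p(H, I) = I² + 17 = 17 + I²)
n = √223 ≈ 14.933
Z = 149*√223/4 (Z = (17 + (-9/2)²)*√223 = (17 + 81/4)*√223 = 149*√223/4 ≈ 556.26)
-Z = -149*√223/4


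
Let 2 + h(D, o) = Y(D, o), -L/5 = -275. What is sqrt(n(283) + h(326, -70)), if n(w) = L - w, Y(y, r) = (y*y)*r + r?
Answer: 10*I*sqrt(74383) ≈ 2727.3*I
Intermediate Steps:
L = 1375 (L = -5*(-275) = 1375)
Y(y, r) = r + r*y**2 (Y(y, r) = y**2*r + r = r*y**2 + r = r + r*y**2)
h(D, o) = -2 + o*(1 + D**2)
n(w) = 1375 - w
sqrt(n(283) + h(326, -70)) = sqrt((1375 - 1*283) + (-2 - 70*(1 + 326**2))) = sqrt((1375 - 283) + (-2 - 70*(1 + 106276))) = sqrt(1092 + (-2 - 70*106277)) = sqrt(1092 + (-2 - 7439390)) = sqrt(1092 - 7439392) = sqrt(-7438300) = 10*I*sqrt(74383)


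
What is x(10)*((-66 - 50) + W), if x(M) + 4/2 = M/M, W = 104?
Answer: 12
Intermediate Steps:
x(M) = -1 (x(M) = -2 + M/M = -2 + 1 = -1)
x(10)*((-66 - 50) + W) = -((-66 - 50) + 104) = -(-116 + 104) = -1*(-12) = 12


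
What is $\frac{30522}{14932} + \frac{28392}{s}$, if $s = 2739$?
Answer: $\frac{84591517}{6816458} \approx 12.41$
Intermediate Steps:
$\frac{30522}{14932} + \frac{28392}{s} = \frac{30522}{14932} + \frac{28392}{2739} = 30522 \cdot \frac{1}{14932} + 28392 \cdot \frac{1}{2739} = \frac{15261}{7466} + \frac{9464}{913} = \frac{84591517}{6816458}$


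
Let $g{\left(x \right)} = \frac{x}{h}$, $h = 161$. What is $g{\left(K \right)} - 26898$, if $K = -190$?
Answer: $- \frac{4330768}{161} \approx -26899.0$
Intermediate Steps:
$g{\left(x \right)} = \frac{x}{161}$
$g{\left(K \right)} - 26898 = \frac{1}{161} \left(-190\right) - 26898 = - \frac{190}{161} - 26898 = - \frac{4330768}{161}$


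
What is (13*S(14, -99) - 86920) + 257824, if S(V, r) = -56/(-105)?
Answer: 2563664/15 ≈ 1.7091e+5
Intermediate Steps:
S(V, r) = 8/15 (S(V, r) = -56*(-1/105) = 8/15)
(13*S(14, -99) - 86920) + 257824 = (13*(8/15) - 86920) + 257824 = (104/15 - 86920) + 257824 = -1303696/15 + 257824 = 2563664/15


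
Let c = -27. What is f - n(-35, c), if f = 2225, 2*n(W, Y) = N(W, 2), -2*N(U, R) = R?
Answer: 4451/2 ≈ 2225.5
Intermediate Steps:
N(U, R) = -R/2
n(W, Y) = -½ (n(W, Y) = (-½*2)/2 = (½)*(-1) = -½)
f - n(-35, c) = 2225 - 1*(-½) = 2225 + ½ = 4451/2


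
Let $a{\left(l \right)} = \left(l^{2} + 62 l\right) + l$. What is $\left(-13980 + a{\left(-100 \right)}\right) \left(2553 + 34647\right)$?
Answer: $-382416000$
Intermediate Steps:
$a{\left(l \right)} = l^{2} + 63 l$
$\left(-13980 + a{\left(-100 \right)}\right) \left(2553 + 34647\right) = \left(-13980 - 100 \left(63 - 100\right)\right) \left(2553 + 34647\right) = \left(-13980 - -3700\right) 37200 = \left(-13980 + 3700\right) 37200 = \left(-10280\right) 37200 = -382416000$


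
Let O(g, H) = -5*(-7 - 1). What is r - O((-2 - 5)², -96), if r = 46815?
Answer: 46775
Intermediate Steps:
O(g, H) = 40 (O(g, H) = -5*(-8) = 40)
r - O((-2 - 5)², -96) = 46815 - 1*40 = 46815 - 40 = 46775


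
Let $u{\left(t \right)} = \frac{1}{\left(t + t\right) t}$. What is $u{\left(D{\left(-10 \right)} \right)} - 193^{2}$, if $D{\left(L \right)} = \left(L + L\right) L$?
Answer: $- \frac{2979919999}{80000} \approx -37249.0$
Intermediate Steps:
$D{\left(L \right)} = 2 L^{2}$ ($D{\left(L \right)} = 2 L L = 2 L^{2}$)
$u{\left(t \right)} = \frac{1}{2 t^{2}}$ ($u{\left(t \right)} = \frac{1}{2 t t} = \frac{\frac{1}{2} \frac{1}{t}}{t} = \frac{1}{2 t^{2}}$)
$u{\left(D{\left(-10 \right)} \right)} - 193^{2} = \frac{1}{2 \cdot 40000} - 193^{2} = \frac{1}{2 \cdot 40000} - 37249 = \frac{1}{2} \cdot \frac{1}{40000} - 37249 = \frac{1}{80000} - 37249 = - \frac{2979919999}{80000}$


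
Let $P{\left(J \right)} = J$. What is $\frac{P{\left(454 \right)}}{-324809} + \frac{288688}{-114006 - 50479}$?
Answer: $- \frac{93843136782}{53426208365} \approx -1.7565$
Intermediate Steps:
$\frac{P{\left(454 \right)}}{-324809} + \frac{288688}{-114006 - 50479} = \frac{454}{-324809} + \frac{288688}{-114006 - 50479} = 454 \left(- \frac{1}{324809}\right) + \frac{288688}{-114006 - 50479} = - \frac{454}{324809} + \frac{288688}{-164485} = - \frac{454}{324809} + 288688 \left(- \frac{1}{164485}\right) = - \frac{454}{324809} - \frac{288688}{164485} = - \frac{93843136782}{53426208365}$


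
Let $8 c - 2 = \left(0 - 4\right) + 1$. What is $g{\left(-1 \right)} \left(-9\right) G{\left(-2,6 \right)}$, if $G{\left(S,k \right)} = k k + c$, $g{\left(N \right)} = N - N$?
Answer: $0$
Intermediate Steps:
$c = - \frac{1}{8}$ ($c = \frac{1}{4} + \frac{\left(0 - 4\right) + 1}{8} = \frac{1}{4} + \frac{-4 + 1}{8} = \frac{1}{4} + \frac{1}{8} \left(-3\right) = \frac{1}{4} - \frac{3}{8} = - \frac{1}{8} \approx -0.125$)
$g{\left(N \right)} = 0$
$G{\left(S,k \right)} = - \frac{1}{8} + k^{2}$ ($G{\left(S,k \right)} = k k - \frac{1}{8} = k^{2} - \frac{1}{8} = - \frac{1}{8} + k^{2}$)
$g{\left(-1 \right)} \left(-9\right) G{\left(-2,6 \right)} = 0 \left(-9\right) \left(- \frac{1}{8} + 6^{2}\right) = 0 \left(- \frac{1}{8} + 36\right) = 0 \cdot \frac{287}{8} = 0$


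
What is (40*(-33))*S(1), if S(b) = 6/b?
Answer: -7920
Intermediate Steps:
(40*(-33))*S(1) = (40*(-33))*(6/1) = -7920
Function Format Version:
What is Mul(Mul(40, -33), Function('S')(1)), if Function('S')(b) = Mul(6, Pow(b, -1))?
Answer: -7920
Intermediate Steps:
Mul(Mul(40, -33), Function('S')(1)) = Mul(Mul(40, -33), Mul(6, Pow(1, -1))) = Mul(-1320, Mul(6, 1)) = Mul(-1320, 6) = -7920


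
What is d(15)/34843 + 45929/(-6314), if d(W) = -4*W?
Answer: -1600682987/219998702 ≈ -7.2759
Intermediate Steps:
d(15)/34843 + 45929/(-6314) = -4*15/34843 + 45929/(-6314) = -60*1/34843 + 45929*(-1/6314) = -60/34843 - 45929/6314 = -1600682987/219998702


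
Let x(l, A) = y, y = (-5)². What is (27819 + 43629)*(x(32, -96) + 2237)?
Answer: 161615376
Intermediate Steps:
y = 25
x(l, A) = 25
(27819 + 43629)*(x(32, -96) + 2237) = (27819 + 43629)*(25 + 2237) = 71448*2262 = 161615376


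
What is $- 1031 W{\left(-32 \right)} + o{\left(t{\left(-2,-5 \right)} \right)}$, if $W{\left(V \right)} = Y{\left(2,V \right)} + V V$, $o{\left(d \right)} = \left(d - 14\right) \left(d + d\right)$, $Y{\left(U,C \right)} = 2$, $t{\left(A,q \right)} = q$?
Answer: $-1057616$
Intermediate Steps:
$o{\left(d \right)} = 2 d \left(-14 + d\right)$ ($o{\left(d \right)} = \left(-14 + d\right) 2 d = 2 d \left(-14 + d\right)$)
$W{\left(V \right)} = 2 + V^{2}$ ($W{\left(V \right)} = 2 + V V = 2 + V^{2}$)
$- 1031 W{\left(-32 \right)} + o{\left(t{\left(-2,-5 \right)} \right)} = - 1031 \left(2 + \left(-32\right)^{2}\right) + 2 \left(-5\right) \left(-14 - 5\right) = - 1031 \left(2 + 1024\right) + 2 \left(-5\right) \left(-19\right) = \left(-1031\right) 1026 + 190 = -1057806 + 190 = -1057616$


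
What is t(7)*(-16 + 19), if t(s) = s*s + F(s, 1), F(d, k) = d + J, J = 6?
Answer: 186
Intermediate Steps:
F(d, k) = 6 + d (F(d, k) = d + 6 = 6 + d)
t(s) = 6 + s + s² (t(s) = s*s + (6 + s) = s² + (6 + s) = 6 + s + s²)
t(7)*(-16 + 19) = (6 + 7 + 7²)*(-16 + 19) = (6 + 7 + 49)*3 = 62*3 = 186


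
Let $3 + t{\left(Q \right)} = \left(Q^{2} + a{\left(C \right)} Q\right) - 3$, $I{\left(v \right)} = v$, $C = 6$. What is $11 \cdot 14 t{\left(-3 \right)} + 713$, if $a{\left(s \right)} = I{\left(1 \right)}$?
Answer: $713$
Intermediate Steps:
$a{\left(s \right)} = 1$
$t{\left(Q \right)} = -6 + Q + Q^{2}$ ($t{\left(Q \right)} = -3 - \left(3 - Q - Q^{2}\right) = -3 + \left(-3 + Q + Q^{2}\right) = -6 + Q + Q^{2}$)
$11 \cdot 14 t{\left(-3 \right)} + 713 = 11 \cdot 14 \left(-6 - 3 + \left(-3\right)^{2}\right) + 713 = 154 \left(-6 - 3 + 9\right) + 713 = 154 \cdot 0 + 713 = 0 + 713 = 713$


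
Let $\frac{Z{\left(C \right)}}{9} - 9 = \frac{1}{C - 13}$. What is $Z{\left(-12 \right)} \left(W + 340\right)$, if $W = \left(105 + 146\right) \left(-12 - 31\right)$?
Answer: $- \frac{21073248}{25} \approx -8.4293 \cdot 10^{5}$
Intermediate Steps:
$Z{\left(C \right)} = 81 + \frac{9}{-13 + C}$ ($Z{\left(C \right)} = 81 + \frac{9}{C - 13} = 81 + \frac{9}{-13 + C}$)
$W = -10793$ ($W = 251 \left(-43\right) = -10793$)
$Z{\left(-12 \right)} \left(W + 340\right) = \frac{9 \left(-116 + 9 \left(-12\right)\right)}{-13 - 12} \left(-10793 + 340\right) = \frac{9 \left(-116 - 108\right)}{-25} \left(-10453\right) = 9 \left(- \frac{1}{25}\right) \left(-224\right) \left(-10453\right) = \frac{2016}{25} \left(-10453\right) = - \frac{21073248}{25}$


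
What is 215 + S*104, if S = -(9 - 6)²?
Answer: -721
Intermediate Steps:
S = -9 (S = -1*3² = -1*9 = -9)
215 + S*104 = 215 - 9*104 = 215 - 936 = -721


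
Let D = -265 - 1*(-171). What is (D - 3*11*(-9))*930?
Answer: 188790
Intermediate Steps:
D = -94 (D = -265 + 171 = -94)
(D - 3*11*(-9))*930 = (-94 - 3*11*(-9))*930 = (-94 - 33*(-9))*930 = (-94 + 297)*930 = 203*930 = 188790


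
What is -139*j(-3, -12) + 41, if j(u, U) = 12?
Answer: -1627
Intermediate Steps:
-139*j(-3, -12) + 41 = -139*12 + 41 = -1668 + 41 = -1627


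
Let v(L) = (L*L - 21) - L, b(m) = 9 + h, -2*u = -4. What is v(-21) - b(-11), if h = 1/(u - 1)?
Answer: 431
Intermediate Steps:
u = 2 (u = -1/2*(-4) = 2)
h = 1 (h = 1/(2 - 1) = 1/1 = 1)
b(m) = 10 (b(m) = 9 + 1 = 10)
v(L) = -21 + L**2 - L (v(L) = (L**2 - 21) - L = (-21 + L**2) - L = -21 + L**2 - L)
v(-21) - b(-11) = (-21 + (-21)**2 - 1*(-21)) - 1*10 = (-21 + 441 + 21) - 10 = 441 - 10 = 431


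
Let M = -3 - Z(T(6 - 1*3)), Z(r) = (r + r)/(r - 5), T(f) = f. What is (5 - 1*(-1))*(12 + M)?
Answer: 72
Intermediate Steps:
Z(r) = 2*r/(-5 + r) (Z(r) = (2*r)/(-5 + r) = 2*r/(-5 + r))
M = 0 (M = -3 - 2*(6 - 1*3)/(-5 + (6 - 1*3)) = -3 - 2*(6 - 3)/(-5 + (6 - 3)) = -3 - 2*3/(-5 + 3) = -3 - 2*3/(-2) = -3 - 2*3*(-1)/2 = -3 - 1*(-3) = -3 + 3 = 0)
(5 - 1*(-1))*(12 + M) = (5 - 1*(-1))*(12 + 0) = (5 + 1)*12 = 6*12 = 72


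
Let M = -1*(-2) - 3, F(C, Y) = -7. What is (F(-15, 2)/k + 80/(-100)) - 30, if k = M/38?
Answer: 1176/5 ≈ 235.20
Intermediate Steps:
M = -1 (M = 2 - 3 = -1)
k = -1/38 ≈ -0.026316
(F(-15, 2)/k + 80/(-100)) - 30 = (-7/(-1/38) + 80/(-100)) - 30 = (-7*(-38) + 80*(-1/100)) - 30 = (266 - ⅘) - 30 = 1326/5 - 30 = 1176/5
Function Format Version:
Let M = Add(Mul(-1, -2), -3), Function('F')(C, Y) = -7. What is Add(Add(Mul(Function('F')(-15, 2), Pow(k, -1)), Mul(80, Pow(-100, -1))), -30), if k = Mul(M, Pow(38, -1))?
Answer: Rational(1176, 5) ≈ 235.20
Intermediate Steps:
M = -1 (M = Add(2, -3) = -1)
k = Rational(-1, 38) (k = Mul(-1, Pow(38, -1)) = Mul(-1, Rational(1, 38)) = Rational(-1, 38) ≈ -0.026316)
Add(Add(Mul(Function('F')(-15, 2), Pow(k, -1)), Mul(80, Pow(-100, -1))), -30) = Add(Add(Mul(-7, Pow(Rational(-1, 38), -1)), Mul(80, Pow(-100, -1))), -30) = Add(Add(Mul(-7, -38), Mul(80, Rational(-1, 100))), -30) = Add(Add(266, Rational(-4, 5)), -30) = Add(Rational(1326, 5), -30) = Rational(1176, 5)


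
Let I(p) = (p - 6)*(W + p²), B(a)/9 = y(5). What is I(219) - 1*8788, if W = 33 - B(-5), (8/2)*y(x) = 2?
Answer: 20425951/2 ≈ 1.0213e+7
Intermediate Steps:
y(x) = ½ (y(x) = (¼)*2 = ½)
B(a) = 9/2 (B(a) = 9*(½) = 9/2)
W = 57/2 (W = 33 - 1*9/2 = 33 - 9/2 = 57/2 ≈ 28.500)
I(p) = (-6 + p)*(57/2 + p²) (I(p) = (p - 6)*(57/2 + p²) = (-6 + p)*(57/2 + p²))
I(219) - 1*8788 = (-171 + 219³ - 6*219² + (57/2)*219) - 1*8788 = (-171 + 10503459 - 6*47961 + 12483/2) - 8788 = (-171 + 10503459 - 287766 + 12483/2) - 8788 = 20443527/2 - 8788 = 20425951/2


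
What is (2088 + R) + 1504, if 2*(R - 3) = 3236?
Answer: 5213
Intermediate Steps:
R = 1621 (R = 3 + (½)*3236 = 3 + 1618 = 1621)
(2088 + R) + 1504 = (2088 + 1621) + 1504 = 3709 + 1504 = 5213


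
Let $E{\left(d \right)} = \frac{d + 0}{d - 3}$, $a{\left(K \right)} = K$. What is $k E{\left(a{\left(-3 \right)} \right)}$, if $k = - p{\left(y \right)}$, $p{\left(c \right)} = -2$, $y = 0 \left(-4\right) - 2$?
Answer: $1$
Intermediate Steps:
$y = -2$ ($y = 0 - 2 = -2$)
$k = 2$ ($k = \left(-1\right) \left(-2\right) = 2$)
$E{\left(d \right)} = \frac{d}{-3 + d}$
$k E{\left(a{\left(-3 \right)} \right)} = 2 \left(- \frac{3}{-3 - 3}\right) = 2 \left(- \frac{3}{-6}\right) = 2 \left(\left(-3\right) \left(- \frac{1}{6}\right)\right) = 2 \cdot \frac{1}{2} = 1$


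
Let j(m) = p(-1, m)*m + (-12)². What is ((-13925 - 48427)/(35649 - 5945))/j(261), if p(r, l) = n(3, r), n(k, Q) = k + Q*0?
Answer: -866/382439 ≈ -0.0022644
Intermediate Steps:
n(k, Q) = k (n(k, Q) = k + 0 = k)
p(r, l) = 3
j(m) = 144 + 3*m (j(m) = 3*m + (-12)² = 3*m + 144 = 144 + 3*m)
((-13925 - 48427)/(35649 - 5945))/j(261) = ((-13925 - 48427)/(35649 - 5945))/(144 + 3*261) = (-62352/29704)/(144 + 783) = -62352*1/29704/927 = -7794/3713*1/927 = -866/382439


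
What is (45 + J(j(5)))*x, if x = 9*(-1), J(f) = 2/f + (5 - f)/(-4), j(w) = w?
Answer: -2043/5 ≈ -408.60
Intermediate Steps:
J(f) = -5/4 + 2/f + f/4 (J(f) = 2/f + (5 - f)*(-1/4) = 2/f + (-5/4 + f/4) = -5/4 + 2/f + f/4)
x = -9
(45 + J(j(5)))*x = (45 + (1/4)*(8 + 5*(-5 + 5))/5)*(-9) = (45 + (1/4)*(1/5)*(8 + 5*0))*(-9) = (45 + (1/4)*(1/5)*(8 + 0))*(-9) = (45 + (1/4)*(1/5)*8)*(-9) = (45 + 2/5)*(-9) = (227/5)*(-9) = -2043/5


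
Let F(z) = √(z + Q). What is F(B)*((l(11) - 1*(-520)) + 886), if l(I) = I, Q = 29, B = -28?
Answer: 1417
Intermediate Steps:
F(z) = √(29 + z) (F(z) = √(z + 29) = √(29 + z))
F(B)*((l(11) - 1*(-520)) + 886) = √(29 - 28)*((11 - 1*(-520)) + 886) = √1*((11 + 520) + 886) = 1*(531 + 886) = 1*1417 = 1417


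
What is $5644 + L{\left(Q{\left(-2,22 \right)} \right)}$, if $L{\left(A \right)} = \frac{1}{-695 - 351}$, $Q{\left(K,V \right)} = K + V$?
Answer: $\frac{5903623}{1046} \approx 5644.0$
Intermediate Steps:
$L{\left(A \right)} = - \frac{1}{1046}$ ($L{\left(A \right)} = \frac{1}{-1046} = - \frac{1}{1046}$)
$5644 + L{\left(Q{\left(-2,22 \right)} \right)} = 5644 - \frac{1}{1046} = \frac{5903623}{1046}$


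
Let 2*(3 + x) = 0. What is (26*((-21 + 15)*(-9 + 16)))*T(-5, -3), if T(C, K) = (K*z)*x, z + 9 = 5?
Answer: 39312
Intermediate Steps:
z = -4 (z = -9 + 5 = -4)
x = -3 (x = -3 + (1/2)*0 = -3 + 0 = -3)
T(C, K) = 12*K (T(C, K) = (K*(-4))*(-3) = -4*K*(-3) = 12*K)
(26*((-21 + 15)*(-9 + 16)))*T(-5, -3) = (26*((-21 + 15)*(-9 + 16)))*(12*(-3)) = (26*(-6*7))*(-36) = (26*(-42))*(-36) = -1092*(-36) = 39312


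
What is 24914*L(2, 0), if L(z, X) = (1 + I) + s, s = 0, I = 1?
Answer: 49828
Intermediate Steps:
L(z, X) = 2 (L(z, X) = (1 + 1) + 0 = 2 + 0 = 2)
24914*L(2, 0) = 24914*2 = 49828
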